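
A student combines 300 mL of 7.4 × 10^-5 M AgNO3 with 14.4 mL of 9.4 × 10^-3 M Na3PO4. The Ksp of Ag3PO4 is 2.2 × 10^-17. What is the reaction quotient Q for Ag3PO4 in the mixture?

Total volume = 300 + 14.4 = 314.4 mL.
[Ag^+] = 7.4 × 10^-5 × (300/314.4) = 7.06 × 10^-5 M
[PO4^3-] = 9.4 × 10^-3 × (14.4/314.4) = 4.31 × 10^-4 M
Ag3PO4(s) <=> 3 Ag^+(aq) + PO4^3-(aq), so Q = [Ag^+]^3[PO4^3-]
Q = (7.06 × 10^-5)^3(4.31 × 10^-4) = 1.5 x 10^-16
Q > Ksp, so Ag3PO4 will precipitate.

1.5e-16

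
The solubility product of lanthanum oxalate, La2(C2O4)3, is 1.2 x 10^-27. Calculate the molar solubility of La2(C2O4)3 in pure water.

s = 1.6 × 10^-6 M

La2(C2O4)3(s) ⇌ 2 La^3+ + 3 C2O4^2-
Ksp = [La^3+]^2[C2O4^2-]^3
If s mol/L of La2(C2O4)3 dissolves, [La^3+] = 2s and [C2O4^2-] = 3s.
Substituting: Ksp = (2s)^2(3s)^3 = 108s^5
s = (1.2 x 10^-27 / 108)^(1/5) = 1.6 × 10^-6 M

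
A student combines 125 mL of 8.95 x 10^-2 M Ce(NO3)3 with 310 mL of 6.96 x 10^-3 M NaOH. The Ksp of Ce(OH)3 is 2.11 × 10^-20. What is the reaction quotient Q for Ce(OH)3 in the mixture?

Total volume = 125 + 310 = 435 mL.
[Ce^3+] = 8.95 x 10^-2 × (125/435) = 2.572 x 10^-2 M
[OH^-] = 6.96 x 10^-3 × (310/435) = 4.960 x 10^-3 M
Ce(OH)3(s) ⇌ Ce^3+(aq) + 3 OH^-(aq), so Q = [Ce^3+][OH^-]^3
Q = (2.572 x 10^-2)(4.960 × 10^-3)^3 = 3.14 x 10^-9
Q > Ksp, so Ce(OH)3 will precipitate.

3.14e-9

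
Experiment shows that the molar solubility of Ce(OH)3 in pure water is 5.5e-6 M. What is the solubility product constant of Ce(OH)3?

Ce(OH)3(s) ⇌ Ce^3+ + 3 OH^-
With molar solubility s: [Ce^3+] = s, [OH^-] = 3s.
Ksp = [Ce^3+][OH^-]^3
So Ksp = s × (3s)^3 = 27s^4
Ksp = 27 × (5.5 × 10^-6)^4 = 2.5 × 10^-20

Ksp ≈ 2.5e-20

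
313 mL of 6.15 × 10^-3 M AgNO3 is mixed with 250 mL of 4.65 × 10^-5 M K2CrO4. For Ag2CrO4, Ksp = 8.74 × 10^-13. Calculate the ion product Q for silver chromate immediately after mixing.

2.41 × 10^-10

Total volume = 313 + 250 = 563 mL.
[Ag^+] = 6.15 x 10^-3 × (313/563) = 3.419 × 10^-3 M
[CrO4^2-] = 4.65 × 10^-5 × (250/563) = 2.065 × 10^-5 M
Ag2CrO4(s) ⇌ 2 Ag^+ + CrO4^2-, so Q = [Ag^+]^2[CrO4^2-]
Q = (3.419 x 10^-3)^2(2.065 × 10^-5) = 2.41 × 10^-10
Q > Ksp, so Ag2CrO4 will precipitate.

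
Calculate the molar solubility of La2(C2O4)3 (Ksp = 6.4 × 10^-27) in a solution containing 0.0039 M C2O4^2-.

La2(C2O4)3(s) ⇌ 2 La^3+(aq) + 3 C2O4^2-(aq)
Ksp = [La^3+]^2[C2O4^2-]^3
Let s be the molar solubility in this solution. [La^3+] = 2s, [C2O4^2-] = 0.0039 + 3s ≈ 0.0039 (common-ion effect: C2O4^2- is already 0.0039 M).
Ksp ≈ (2s)^2 × (0.0039)^3
s = 1.6 × 10^-10 M
Check: 3s = 4.9 × 10^-10 ≪ 0.0039, so the approximation is valid.

s ≈ 1.6e-10 M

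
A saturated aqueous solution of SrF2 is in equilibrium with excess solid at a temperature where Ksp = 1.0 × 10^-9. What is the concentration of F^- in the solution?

SrF2(s) <=> Sr^2+(aq) + 2 F^-(aq)
Ksp = [Sr^2+][F^-]^2
Let s = molar solubility. Then [Sr^2+] = s and [F^-] = 2s.
Ksp = s(2s)^2 = 4s^3
s^3 = 1.0 × 10^-9 / 4, so s = 6.30 x 10^-4 M
[F^-] = 2s = 1.3 x 10^-3 M

1.3e-3 M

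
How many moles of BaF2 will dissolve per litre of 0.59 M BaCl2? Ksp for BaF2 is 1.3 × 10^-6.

BaF2(s) ⇌ Ba^2+ + 2 F^-
Ksp = [Ba^2+][F^-]^2
Let s = moles of BaF2 that dissolve per litre. [Ba^2+] = 0.59 + s ≈ 0.59, [F^-] = 2s (since Ba^2+ from BaCl2 dominates).
Ksp ≈ 0.59 × (2s)^2
s = 7.4 × 10^-4 M
Check: s = 7.4 × 10^-4 ≪ 0.59, so the approximation is valid.

7.4 × 10^-4 M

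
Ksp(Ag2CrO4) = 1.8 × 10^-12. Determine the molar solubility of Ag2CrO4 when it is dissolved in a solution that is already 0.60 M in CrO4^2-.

Ag2CrO4(s) ⇌ 2 Ag^+(aq) + CrO4^2-(aq)
Ksp = [Ag^+]^2[CrO4^2-]
Let s = moles of Ag2CrO4 that dissolve per litre. [Ag^+] = 2s, [CrO4^2-] = 0.60 + s ≈ 0.60 (common-ion effect: CrO4^2- is already 0.60 M).
Ksp ≈ (2s)^2 × 0.60
s = 8.7 × 10^-7 M
Check: s = 8.7 x 10^-7 ≪ 0.60, so the approximation is valid.

8.7 x 10^-7 M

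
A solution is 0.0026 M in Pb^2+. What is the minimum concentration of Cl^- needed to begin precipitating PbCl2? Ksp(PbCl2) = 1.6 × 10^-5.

PbCl2(s) ⇌ Pb^2+ + 2 Cl^-
Ksp = [Pb^2+][Cl^-]^2
Precipitation begins when Q = Ksp. With [Pb^2+] = 0.0026 M:
1.6 × 10^-5 = (0.0026) × [Cl^-]^2
[Cl^-] = (1.6 × 10^-5 / 2.6 x 10^-3)^(1/2) = 7.8 x 10^-2 M

[Cl^-] ≈ 7.8 × 10^-2 M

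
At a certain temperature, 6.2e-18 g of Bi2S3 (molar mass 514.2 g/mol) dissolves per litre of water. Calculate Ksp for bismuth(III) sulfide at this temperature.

Ksp = 2.8e-98

Molar solubility s = (6.2 x 10^-18 g/L) / (514.2 g/mol) = 1.21 × 10^-20 M.
Bi2S3(s) ⇌ 2 Bi^3+(aq) + 3 S^2-(aq)
Let s = molar solubility. Then [Bi^3+] = 2s and [S^2-] = 3s.
Ksp = [Bi^3+]^2[S^2-]^3
Substituting: Ksp = (2s)^2(3s)^3 = 108s^5
Ksp = 108 × (1.21 x 10^-20)^5 = 2.8 × 10^-98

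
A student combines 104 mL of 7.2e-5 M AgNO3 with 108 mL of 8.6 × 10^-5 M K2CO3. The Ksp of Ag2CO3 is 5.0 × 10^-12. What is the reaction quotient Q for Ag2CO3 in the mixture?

Q = 5.5 × 10^-14

Total volume = 104 + 108 = 212 mL.
[Ag^+] = 7.2 × 10^-5 × (104/212) = 3.53 × 10^-5 M
[CO3^2-] = 8.6 × 10^-5 × (108/212) = 4.38 x 10^-5 M
Ag2CO3(s) <=> 2 Ag^+(aq) + CO3^2-(aq), so Q = [Ag^+]^2[CO3^2-]
Q = (3.53 × 10^-5)^2(4.38 × 10^-5) = 5.5 x 10^-14
Q < Ksp, so no precipitate of Ag2CO3 forms.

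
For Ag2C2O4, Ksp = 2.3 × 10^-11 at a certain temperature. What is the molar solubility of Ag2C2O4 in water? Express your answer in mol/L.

s = 1.8e-4 M

Ag2C2O4(s) <=> 2 Ag^+ + C2O4^2-
Ksp = [Ag^+]^2[C2O4^2-]
If s mol/L of Ag2C2O4 dissolves, [Ag^+] = 2s and [C2O4^2-] = s.
So Ksp = (2s)^2 × s = 4s^3
s^3 = 2.3 × 10^-11 / 4, so s = 1.8 × 10^-4 M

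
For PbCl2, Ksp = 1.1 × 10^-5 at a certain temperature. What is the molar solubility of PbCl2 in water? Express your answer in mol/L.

PbCl2(s) ⇌ Pb^2+ + 2 Cl^-
Ksp = [Pb^2+][Cl^-]^2
If s mol/L of PbCl2 dissolves, [Pb^2+] = s and [Cl^-] = 2s.
So Ksp = s × (2s)^2 = 4s^3
Solving, s = (1.1 × 10^-5/4)^(1/3) = 1.4 × 10^-2 M

s ≈ 1.4 × 10^-2 M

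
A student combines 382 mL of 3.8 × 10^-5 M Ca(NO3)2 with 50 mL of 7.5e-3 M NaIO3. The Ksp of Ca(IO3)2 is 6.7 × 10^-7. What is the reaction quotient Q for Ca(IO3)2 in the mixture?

2.5e-11

Total volume = 382 + 50 = 432 mL.
[Ca^2+] = 3.8 × 10^-5 × (382/432) = 3.36 × 10^-5 M
[IO3^-] = 7.5 × 10^-3 × (50/432) = 8.68 × 10^-4 M
Ca(IO3)2(s) <=> Ca^2+(aq) + 2 IO3^-(aq), so Q = [Ca^2+][IO3^-]^2
Q = (3.36 × 10^-5)(8.68 × 10^-4)^2 = 2.5 × 10^-11
Q < Ksp, so no precipitate of Ca(IO3)2 forms.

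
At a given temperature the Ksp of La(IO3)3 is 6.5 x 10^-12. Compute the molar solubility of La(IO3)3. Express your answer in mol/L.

La(IO3)3(s) ⇌ La^3+(aq) + 3 IO3^-(aq)
Ksp = [La^3+][IO3^-]^3
With molar solubility s: [La^3+] = s, [IO3^-] = 3s.
So Ksp = s × (3s)^3 = 27s^4
Solving, s = (6.5 x 10^-12/27)^(1/4) = 7.0 × 10^-4 M

7.0e-4 M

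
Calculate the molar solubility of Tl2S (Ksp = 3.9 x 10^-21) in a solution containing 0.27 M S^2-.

Tl2S(s) <=> 2 Tl^+ + S^2-
Ksp = [Tl^+]^2[S^2-]
Let s be the molar solubility in this solution. [Tl^+] = 2s, [S^2-] = 0.27 + s ≈ 0.27 (common-ion effect: S^2- is already 0.27 M).
Ksp ≈ (2s)^2 × 0.27
s = 6.0 x 10^-11 M
Check: s = 6.0 × 10^-11 ≪ 0.27, so the approximation is valid.

s ≈ 6.0 × 10^-11 M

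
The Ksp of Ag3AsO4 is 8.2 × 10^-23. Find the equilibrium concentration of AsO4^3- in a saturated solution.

Ag3AsO4(s) ⇌ 3 Ag^+(aq) + AsO4^3-(aq)
Ksp = [Ag^+]^3[AsO4^3-]
Let s = molar solubility. Then [Ag^+] = 3s and [AsO4^3-] = s.
Ksp = (3s)^3s = 27s^4
Solving, s = (8.2 × 10^-23/27)^(1/4) = 1.32 × 10^-6 M
[AsO4^3-] = s = 1.3 x 10^-6 M

1.3 × 10^-6 M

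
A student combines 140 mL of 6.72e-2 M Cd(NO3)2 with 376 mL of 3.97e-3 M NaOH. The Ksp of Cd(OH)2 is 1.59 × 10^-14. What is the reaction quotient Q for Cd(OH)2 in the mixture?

Total volume = 140 + 376 = 516 mL.
[Cd^2+] = 6.72 x 10^-2 × (140/516) = 1.823 x 10^-2 M
[OH^-] = 3.97 × 10^-3 × (376/516) = 2.893 × 10^-3 M
Cd(OH)2(s) ⇌ Cd^2+ + 2 OH^-, so Q = [Cd^2+][OH^-]^2
Q = (1.823 × 10^-2)(2.893 × 10^-3)^2 = 1.53 × 10^-7
Q > Ksp, so Cd(OH)2 will precipitate.

1.53 × 10^-7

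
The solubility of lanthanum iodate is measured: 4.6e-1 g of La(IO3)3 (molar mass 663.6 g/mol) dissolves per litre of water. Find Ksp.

6.2 x 10^-12

Molar solubility s = (4.6 × 10^-1 g/L) / (663.6 g/mol) = 6.93 x 10^-4 M.
La(IO3)3(s) <=> La^3+ + 3 IO3^-
For each mole of La(IO3)3 that dissolves: [La^3+] = s, [IO3^-] = 3s.
Ksp = [La^3+][IO3^-]^3
Ksp = s(3s)^3 = 27s^4
With s = 6.93 × 10^-4: Ksp = 6.2 x 10^-12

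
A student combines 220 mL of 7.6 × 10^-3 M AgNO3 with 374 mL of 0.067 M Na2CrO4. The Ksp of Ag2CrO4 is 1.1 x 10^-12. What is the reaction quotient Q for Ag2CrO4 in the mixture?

Total volume = 220 + 374 = 594 mL.
[Ag^+] = 7.6 × 10^-3 × (220/594) = 2.81 × 10^-3 M
[CrO4^2-] = 6.7 × 10^-2 × (374/594) = 4.22 × 10^-2 M
Ag2CrO4(s) <=> 2 Ag^+(aq) + CrO4^2-(aq), so Q = [Ag^+]^2[CrO4^2-]
Q = (2.81 x 10^-3)^2(4.22 × 10^-2) = 3.3 × 10^-7
Q > Ksp, so Ag2CrO4 will precipitate.

3.3 × 10^-7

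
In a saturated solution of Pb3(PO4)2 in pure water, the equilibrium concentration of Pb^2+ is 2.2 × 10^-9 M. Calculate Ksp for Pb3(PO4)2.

2.3e-44

Pb3(PO4)2(s) ⇌ 3 Pb^2+ + 2 PO4^3-
Stoichiometry gives [PO4^3-] = (2/3)[Pb^2+] = 1.47 x 10^-9 M.
Ksp = [Pb^2+]^3[PO4^3-]^2
Ksp = (2.2 × 10^-9)^3 × (1.47 x 10^-9)^2 = 2.3 x 10^-44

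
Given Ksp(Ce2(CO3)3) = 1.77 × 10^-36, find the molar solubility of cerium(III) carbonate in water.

s ≈ 2.77 × 10^-8 M

Ce2(CO3)3(s) <=> 2 Ce^3+ + 3 CO3^2-
Ksp = [Ce^3+]^2[CO3^2-]^3
For each mole of Ce2(CO3)3 that dissolves: [Ce^3+] = 2s, [CO3^2-] = 3s.
So Ksp = (2s)^2 × (3s)^3 = 108s^5
s^5 = 1.77 × 10^-36 / 108, so s = 2.77 x 10^-8 M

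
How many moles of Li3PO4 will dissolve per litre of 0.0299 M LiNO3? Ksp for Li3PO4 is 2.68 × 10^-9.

Li3PO4(s) <=> 3 Li^+(aq) + PO4^3-(aq)
Ksp = [Li^+]^3[PO4^3-]
Let s be the molar solubility in this solution. [Li^+] = 0.0299 + 3s ≈ 0.0299, [PO4^3-] = s (since Li^+ from LiNO3 dominates).
Ksp ≈ (0.0299)^3 × s
s = 1.00 × 10^-4 M
Check: 3s = 3.0 × 10^-4 ≪ 0.0299, so the approximation is valid.

1.00e-4 M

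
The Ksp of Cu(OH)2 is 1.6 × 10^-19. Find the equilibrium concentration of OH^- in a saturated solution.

[OH^-] ≈ 6.8 × 10^-7 M

Cu(OH)2(s) ⇌ Cu^2+ + 2 OH^-
Ksp = [Cu^2+][OH^-]^2
With molar solubility s: [Cu^2+] = s, [OH^-] = 2s.
Substituting: Ksp = s(2s)^2 = 4s^3
s^3 = 1.6 × 10^-19 / 4, so s = 3.42 × 10^-7 M
[OH^-] = 2s = 6.8 x 10^-7 M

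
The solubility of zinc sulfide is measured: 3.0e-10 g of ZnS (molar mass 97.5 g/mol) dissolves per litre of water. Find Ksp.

Ksp ≈ 9.5 × 10^-24

Molar solubility s = (3.0 × 10^-10 g/L) / (97.5 g/mol) = 3.08 × 10^-12 M.
ZnS(s) <=> Zn^2+(aq) + S^2-(aq)
If s mol/L of ZnS dissolves, [Zn^2+] = s and [S^2-] = s.
Ksp = [Zn^2+][S^2-]
Ksp = s^2
Ksp = (3.08 x 10^-12)^2 = 9.5 × 10^-24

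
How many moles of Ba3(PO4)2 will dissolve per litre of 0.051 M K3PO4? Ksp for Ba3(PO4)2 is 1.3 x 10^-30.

s ≈ 2.6 x 10^-10 M

Ba3(PO4)2(s) ⇌ 3 Ba^2+ + 2 PO4^3-
Ksp = [Ba^2+]^3[PO4^3-]^2
Let s be the molar solubility in this solution. [Ba^2+] = 3s, [PO4^3-] = 0.051 + 2s ≈ 0.051 (common-ion effect: PO4^3- is already 0.051 M).
Ksp ≈ (3s)^3 × (0.051)^2
s = 2.6 x 10^-10 M
Check: 2s = 5.3 × 10^-10 ≪ 0.051, so the approximation is valid.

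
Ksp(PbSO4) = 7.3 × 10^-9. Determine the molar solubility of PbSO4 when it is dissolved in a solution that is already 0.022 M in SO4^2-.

PbSO4(s) ⇌ Pb^2+(aq) + SO4^2-(aq)
Ksp = [Pb^2+][SO4^2-]
Let s be the molar solubility in this solution. [Pb^2+] = s, [SO4^2-] = 0.022 + s ≈ 0.022 (common-ion effect: SO4^2- is already 0.022 M).
Ksp ≈ s × 0.022
s = 3.3 × 10^-7 M
Check: s = 3.3 x 10^-7 ≪ 0.022, so the approximation is valid.

3.3 x 10^-7 M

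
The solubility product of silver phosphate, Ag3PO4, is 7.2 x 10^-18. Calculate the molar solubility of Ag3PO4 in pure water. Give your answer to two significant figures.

Ag3PO4(s) ⇌ 3 Ag^+ + PO4^3-
Ksp = [Ag^+]^3[PO4^3-]
Let s = molar solubility. Then [Ag^+] = 3s and [PO4^3-] = s.
Ksp = (3s)^3s = 27s^4
s = (7.2 x 10^-18 / 27)^(1/4) = 2.3 × 10^-5 M

s = 2.3 × 10^-5 M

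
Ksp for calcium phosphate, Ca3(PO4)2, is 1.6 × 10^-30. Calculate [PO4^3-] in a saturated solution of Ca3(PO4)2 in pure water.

[PO4^3-] ≈ 8.6 × 10^-7 M

Ca3(PO4)2(s) ⇌ 3 Ca^2+ + 2 PO4^3-
Ksp = [Ca^2+]^3[PO4^3-]^2
For each mole of Ca3(PO4)2 that dissolves: [Ca^2+] = 3s, [PO4^3-] = 2s.
Ksp = (3s)^3(2s)^2 = 108s^5
Solving, s = (1.6 × 10^-30/108)^(1/5) = 4.31 × 10^-7 M
[PO4^3-] = 2s = 8.6 x 10^-7 M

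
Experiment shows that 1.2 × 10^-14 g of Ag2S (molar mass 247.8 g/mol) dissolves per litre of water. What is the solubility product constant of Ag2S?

Molar solubility s = (1.2 × 10^-14 g/L) / (247.8 g/mol) = 4.84 x 10^-17 M.
Ag2S(s) ⇌ 2 Ag^+(aq) + S^2-(aq)
For each mole of Ag2S that dissolves: [Ag^+] = 2s, [S^2-] = s.
Ksp = [Ag^+]^2[S^2-]
Ksp = (2s)^2s = 4s^3
With s = 4.84 × 10^-17: Ksp = 4.5 × 10^-49

4.5 × 10^-49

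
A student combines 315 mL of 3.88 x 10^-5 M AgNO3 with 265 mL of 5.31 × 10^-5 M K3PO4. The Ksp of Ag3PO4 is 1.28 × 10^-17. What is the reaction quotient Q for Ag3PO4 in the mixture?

Q ≈ 2.27 × 10^-19

Total volume = 315 + 265 = 580 mL.
[Ag^+] = 3.88 x 10^-5 × (315/580) = 2.107 x 10^-5 M
[PO4^3-] = 5.31 x 10^-5 × (265/580) = 2.426 × 10^-5 M
Ag3PO4(s) ⇌ 3 Ag^+ + PO4^3-, so Q = [Ag^+]^3[PO4^3-]
Q = (2.107 × 10^-5)^3(2.426 x 10^-5) = 2.27 × 10^-19
Q < Ksp, so no precipitate of Ag3PO4 forms.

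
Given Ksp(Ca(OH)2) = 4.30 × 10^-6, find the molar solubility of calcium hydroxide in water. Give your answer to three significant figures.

s = 0.0102 M

Ca(OH)2(s) ⇌ Ca^2+ + 2 OH^-
Ksp = [Ca^2+][OH^-]^2
With molar solubility s: [Ca^2+] = s, [OH^-] = 2s.
Ksp = s(2s)^2 = 4s^3
s^3 = 4.30 × 10^-6 / 4, so s = 1.02 x 10^-2 M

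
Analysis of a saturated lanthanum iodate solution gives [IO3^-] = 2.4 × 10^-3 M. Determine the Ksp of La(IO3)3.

La(IO3)3(s) ⇌ La^3+ + 3 IO3^-
Stoichiometry gives [La^3+] = (1/3)[IO3^-] = 8.00 × 10^-4 M.
Ksp = [La^3+][IO3^-]^3
Ksp = 8.00 x 10^-4 × (2.4 × 10^-3)^3 = 1.1 × 10^-11

Ksp = 1.1 x 10^-11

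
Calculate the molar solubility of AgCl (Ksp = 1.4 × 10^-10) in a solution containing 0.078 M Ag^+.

AgCl(s) ⇌ Ag^+(aq) + Cl^-(aq)
Ksp = [Ag^+][Cl^-]
If s mol/L dissolves here, [Ag^+] = 0.078 + s ≈ 0.078, [Cl^-] = s (since the Ag^+ already present dominates).
Ksp ≈ 0.078 × s
s = 1.8 × 10^-9 M
Check: s = 1.8 × 10^-9 ≪ 0.078, so the approximation is valid.

s = 1.8 x 10^-9 M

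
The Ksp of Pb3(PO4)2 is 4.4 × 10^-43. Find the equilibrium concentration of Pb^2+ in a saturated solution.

Pb3(PO4)2(s) ⇌ 3 Pb^2+(aq) + 2 PO4^3-(aq)
Ksp = [Pb^2+]^3[PO4^3-]^2
Let s = molar solubility. Then [Pb^2+] = 3s and [PO4^3-] = 2s.
So Ksp = (3s)^3 × (2s)^2 = 108s^5
s = (4.4 × 10^-43 / 108)^(1/5) = 1.32 × 10^-9 M
[Pb^2+] = 3s = 4.0 x 10^-9 M

[Pb^2+] = 4.0 x 10^-9 M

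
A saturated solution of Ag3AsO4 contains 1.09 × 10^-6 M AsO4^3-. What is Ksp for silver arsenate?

Ag3AsO4(s) ⇌ 3 Ag^+ + AsO4^3-
Stoichiometry gives [Ag^+] = (3/1)[AsO4^3-] = 3.270 × 10^-6 M.
Ksp = [Ag^+]^3[AsO4^3-]
Ksp = (3.270 × 10^-6)^3 × 1.09 x 10^-6 = 3.81 x 10^-23

3.81e-23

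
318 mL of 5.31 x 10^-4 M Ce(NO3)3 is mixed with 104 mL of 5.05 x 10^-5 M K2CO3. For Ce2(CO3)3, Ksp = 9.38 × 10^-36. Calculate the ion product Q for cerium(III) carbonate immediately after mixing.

Q = 3.09 × 10^-22

Total volume = 318 + 104 = 422 mL.
[Ce^3+] = 5.31 x 10^-4 × (318/422) = 4.001 × 10^-4 M
[CO3^2-] = 5.05 x 10^-5 × (104/422) = 1.245 × 10^-5 M
Ce2(CO3)3(s) ⇌ 2 Ce^3+(aq) + 3 CO3^2-(aq), so Q = [Ce^3+]^2[CO3^2-]^3
Q = (4.001 x 10^-4)^2(1.245 x 10^-5)^3 = 3.09 × 10^-22
Q > Ksp, so Ce2(CO3)3 will precipitate.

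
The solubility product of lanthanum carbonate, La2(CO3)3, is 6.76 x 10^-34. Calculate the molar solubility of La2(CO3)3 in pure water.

s = 9.11 × 10^-8 M

La2(CO3)3(s) <=> 2 La^3+ + 3 CO3^2-
Ksp = [La^3+]^2[CO3^2-]^3
For each mole of La2(CO3)3 that dissolves: [La^3+] = 2s, [CO3^2-] = 3s.
Ksp = (2s)^2(3s)^3 = 108s^5
s^5 = 6.76 x 10^-34 / 108, so s = 9.11 × 10^-8 M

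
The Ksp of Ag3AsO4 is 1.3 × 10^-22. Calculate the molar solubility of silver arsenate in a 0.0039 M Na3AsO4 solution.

s = 1.1e-7 M

Ag3AsO4(s) ⇌ 3 Ag^+(aq) + AsO4^3-(aq)
Ksp = [Ag^+]^3[AsO4^3-]
Let s = moles of Ag3AsO4 that dissolve per litre. [Ag^+] = 3s, [AsO4^3-] = 0.0039 + s ≈ 0.0039 (common-ion effect: AsO4^3- is already 0.0039 M).
Ksp ≈ (3s)^3 × 0.0039
s = 1.1 × 10^-7 M
Check: s = 1.1 × 10^-7 ≪ 0.0039, so the approximation is valid.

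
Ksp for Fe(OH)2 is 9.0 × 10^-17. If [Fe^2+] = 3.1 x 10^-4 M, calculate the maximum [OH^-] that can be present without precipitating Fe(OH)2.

Fe(OH)2(s) <=> Fe^2+ + 2 OH^-
Ksp = [Fe^2+][OH^-]^2
Precipitation begins when Q = Ksp. With [Fe^2+] = 3.1 x 10^-4 M:
9.0 × 10^-17 = (3.1 x 10^-4) × [OH^-]^2
[OH^-] = (9.0 × 10^-17 / 3.1 x 10^-4)^(1/2) = 5.4 × 10^-7 M

5.4e-7 M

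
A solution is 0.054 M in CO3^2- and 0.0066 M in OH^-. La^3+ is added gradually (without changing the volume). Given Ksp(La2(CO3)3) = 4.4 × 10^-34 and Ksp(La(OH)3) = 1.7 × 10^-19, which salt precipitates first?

La2(CO3)3

Each salt begins to precipitate when Q = Ksp, i.e. when [La^3+] reaches its threshold.
For La2(CO3)3: 4.4 × 10^-34 = (0.054)^3 × [La^3+]^2  ⇒  [La^3+] = 1.7 × 10^-15 M.
For La(OH)3: 1.7 × 10^-19 = (0.0066)^3 × [La^3+]  ⇒  [La^3+] = 5.9 × 10^-13 M.
The salt with the lower threshold [La^3+] precipitates first: La2(CO3)3.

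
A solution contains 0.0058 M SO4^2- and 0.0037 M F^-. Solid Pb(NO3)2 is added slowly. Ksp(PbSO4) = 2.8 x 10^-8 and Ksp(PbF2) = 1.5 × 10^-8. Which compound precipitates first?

PbSO4

Each salt begins to precipitate when Q = Ksp, i.e. when [Pb^2+] reaches its threshold.
For PbSO4: 2.8 x 10^-8 = 0.0058 × [Pb^2+]  ⇒  [Pb^2+] = 4.8 × 10^-6 M.
For PbF2: 1.5 × 10^-8 = (0.0037)^2 × [Pb^2+]  ⇒  [Pb^2+] = 1.1 × 10^-3 M.
The salt with the lower threshold [Pb^2+] precipitates first: PbSO4.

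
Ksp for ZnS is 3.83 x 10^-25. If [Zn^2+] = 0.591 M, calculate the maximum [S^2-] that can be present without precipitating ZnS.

ZnS(s) ⇌ Zn^2+(aq) + S^2-(aq)
Ksp = [Zn^2+][S^2-]
Precipitation begins when Q = Ksp. With [Zn^2+] = 0.591 M:
3.83 x 10^-25 = (0.591) × [S^2-]
[S^2-] = (3.83 x 10^-25 / 5.91 x 10^-1) = 6.48 x 10^-25 M

[S^2-] ≈ 6.48e-25 M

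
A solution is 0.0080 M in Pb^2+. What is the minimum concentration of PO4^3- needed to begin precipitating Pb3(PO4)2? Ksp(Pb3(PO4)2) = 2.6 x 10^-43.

[PO4^3-] ≈ 7.1 × 10^-19 M

Pb3(PO4)2(s) ⇌ 3 Pb^2+ + 2 PO4^3-
Ksp = [Pb^2+]^3[PO4^3-]^2
Precipitation begins when Q = Ksp. With [Pb^2+] = 0.0080 M:
2.6 x 10^-43 = (0.0080)^3 × [PO4^3-]^2
[PO4^3-] = (2.6 x 10^-43 / 5.12 × 10^-7)^(1/2) = 7.1 x 10^-19 M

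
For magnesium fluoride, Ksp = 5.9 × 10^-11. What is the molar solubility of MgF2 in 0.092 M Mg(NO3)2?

MgF2(s) ⇌ Mg^2+ + 2 F^-
Ksp = [Mg^2+][F^-]^2
Let s = moles of MgF2 that dissolve per litre. [Mg^2+] = 0.092 + s ≈ 0.092, [F^-] = 2s (common-ion effect: Mg^2+ is already 0.092 M).
Ksp ≈ 0.092 × (2s)^2
s = 1.3 × 10^-5 M
Check: s = 1.3 × 10^-5 ≪ 0.092, so the approximation is valid.

s = 1.3e-5 M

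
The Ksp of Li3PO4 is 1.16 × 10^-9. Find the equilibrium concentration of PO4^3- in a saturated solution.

Li3PO4(s) ⇌ 3 Li^+(aq) + PO4^3-(aq)
Ksp = [Li^+]^3[PO4^3-]
If s mol/L of Li3PO4 dissolves, [Li^+] = 3s and [PO4^3-] = s.
Substituting: Ksp = (3s)^3s = 27s^4
s = (1.16 × 10^-9 / 27)^(1/4) = 2.560 × 10^-3 M
[PO4^3-] = s = 2.56 x 10^-3 M

2.56 × 10^-3 M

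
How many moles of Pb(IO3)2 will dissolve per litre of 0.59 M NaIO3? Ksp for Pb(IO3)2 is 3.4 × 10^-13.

s = 9.8 x 10^-13 M

Pb(IO3)2(s) ⇌ Pb^2+(aq) + 2 IO3^-(aq)
Ksp = [Pb^2+][IO3^-]^2
Let s = moles of Pb(IO3)2 that dissolve per litre. [Pb^2+] = s, [IO3^-] = 0.59 + 2s ≈ 0.59 (common-ion effect: IO3^- is already 0.59 M).
Ksp ≈ s × (0.59)^2
s = 9.8 × 10^-13 M
Check: 2s = 2.0 × 10^-12 ≪ 0.59, so the approximation is valid.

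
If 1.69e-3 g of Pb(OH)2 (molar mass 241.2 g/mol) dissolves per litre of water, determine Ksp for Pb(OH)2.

Molar solubility s = (1.69 × 10^-3 g/L) / (241.2 g/mol) = 7.007 × 10^-6 M.
Pb(OH)2(s) <=> Pb^2+(aq) + 2 OH^-(aq)
With molar solubility s: [Pb^2+] = s, [OH^-] = 2s.
Ksp = [Pb^2+][OH^-]^2
Substituting: Ksp = s(2s)^2 = 4s^3
Ksp = 4 × (7.007 x 10^-6)^3 = 1.38 × 10^-15

Ksp ≈ 1.38 × 10^-15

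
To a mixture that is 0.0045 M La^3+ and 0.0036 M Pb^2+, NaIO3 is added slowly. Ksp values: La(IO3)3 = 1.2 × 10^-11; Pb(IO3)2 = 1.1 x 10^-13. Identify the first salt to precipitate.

Pb(IO3)2

Each salt begins to precipitate when Q = Ksp, i.e. when [IO3^-] reaches its threshold.
For La(IO3)3: 1.2 × 10^-11 = 0.0045 × [IO3^-]^3  ⇒  [IO3^-] = 1.4 × 10^-3 M.
For Pb(IO3)2: 1.1 x 10^-13 = 0.0036 × [IO3^-]^2  ⇒  [IO3^-] = 5.5 × 10^-6 M.
The salt with the lower threshold [IO3^-] precipitates first: Pb(IO3)2.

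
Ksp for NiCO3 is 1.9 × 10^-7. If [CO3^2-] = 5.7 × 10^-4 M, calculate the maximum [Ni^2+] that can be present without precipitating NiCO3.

NiCO3(s) <=> Ni^2+ + CO3^2-
Ksp = [Ni^2+][CO3^2-]
Precipitation begins when Q = Ksp. With [CO3^2-] = 5.7 × 10^-4 M:
1.9 × 10^-7 = (5.7 × 10^-4) × [Ni^2+]
[Ni^2+] = (1.9 × 10^-7 / 5.7 x 10^-4) = 3.3 × 10^-4 M

[Ni^2+] = 3.3e-4 M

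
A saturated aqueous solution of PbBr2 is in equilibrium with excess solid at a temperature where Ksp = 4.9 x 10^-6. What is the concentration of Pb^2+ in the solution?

PbBr2(s) ⇌ Pb^2+ + 2 Br^-
Ksp = [Pb^2+][Br^-]^2
If s mol/L of PbBr2 dissolves, [Pb^2+] = s and [Br^-] = 2s.
Ksp = s(2s)^2 = 4s^3
s = (4.9 x 10^-6 / 4)^(1/3) = 1.07 x 10^-2 M
[Pb^2+] = s = 1.1 × 10^-2 M

[Pb^2+] = 0.011 M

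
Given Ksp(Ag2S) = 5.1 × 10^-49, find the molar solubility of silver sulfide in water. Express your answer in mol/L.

s = 5.0 x 10^-17 M

Ag2S(s) ⇌ 2 Ag^+(aq) + S^2-(aq)
Ksp = [Ag^+]^2[S^2-]
Let s = molar solubility. Then [Ag^+] = 2s and [S^2-] = s.
So Ksp = (2s)^2 × s = 4s^3
s^3 = 5.1 × 10^-49 / 4, so s = 5.0 x 10^-17 M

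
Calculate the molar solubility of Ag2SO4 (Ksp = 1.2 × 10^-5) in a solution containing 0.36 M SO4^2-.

s ≈ 2.9 × 10^-3 M

Ag2SO4(s) <=> 2 Ag^+ + SO4^2-
Ksp = [Ag^+]^2[SO4^2-]
Let s be the molar solubility in this solution. [Ag^+] = 2s, [SO4^2-] = 0.36 + s ≈ 0.36 (common-ion effect: SO4^2- is already 0.36 M).
Ksp ≈ (2s)^2 × 0.36
s = 2.9 x 10^-3 M
Check: s = 2.9 × 10^-3 ≪ 0.36, so the approximation is valid.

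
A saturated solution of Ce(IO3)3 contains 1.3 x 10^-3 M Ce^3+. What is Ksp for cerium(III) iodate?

Ce(IO3)3(s) <=> Ce^3+(aq) + 3 IO3^-(aq)
Stoichiometry gives [IO3^-] = (3/1)[Ce^3+] = 3.90 x 10^-3 M.
Ksp = [Ce^3+][IO3^-]^3
Ksp = 1.3 × 10^-3 × (3.90 × 10^-3)^3 = 7.7 × 10^-11

7.7 × 10^-11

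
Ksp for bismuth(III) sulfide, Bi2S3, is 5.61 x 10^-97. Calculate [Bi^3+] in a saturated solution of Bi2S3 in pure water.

Bi2S3(s) ⇌ 2 Bi^3+ + 3 S^2-
Ksp = [Bi^3+]^2[S^2-]^3
Let s = molar solubility. Then [Bi^3+] = 2s and [S^2-] = 3s.
Substituting: Ksp = (2s)^2(3s)^3 = 108s^5
Solving, s = (5.61 x 10^-97/108)^(1/5) = 2.203 × 10^-20 M
[Bi^3+] = 2s = 4.41 × 10^-20 M

[Bi^3+] ≈ 4.41 x 10^-20 M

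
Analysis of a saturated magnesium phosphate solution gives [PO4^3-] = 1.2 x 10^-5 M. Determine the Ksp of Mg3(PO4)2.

Mg3(PO4)2(s) ⇌ 3 Mg^2+ + 2 PO4^3-
Stoichiometry gives [Mg^2+] = (3/2)[PO4^3-] = 1.80 x 10^-5 M.
Ksp = [Mg^2+]^3[PO4^3-]^2
Ksp = (1.80 × 10^-5)^3 × (1.2 × 10^-5)^2 = 8.4 × 10^-25

Ksp ≈ 8.4 × 10^-25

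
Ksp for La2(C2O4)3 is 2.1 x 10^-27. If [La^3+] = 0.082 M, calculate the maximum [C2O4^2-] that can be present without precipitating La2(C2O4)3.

[C2O4^2-] = 6.8e-9 M

La2(C2O4)3(s) ⇌ 2 La^3+(aq) + 3 C2O4^2-(aq)
Ksp = [La^3+]^2[C2O4^2-]^3
Precipitation begins when Q = Ksp. With [La^3+] = 0.082 M:
2.1 x 10^-27 = (0.082)^2 × [C2O4^2-]^3
[C2O4^2-] = (2.1 x 10^-27 / 6.72 × 10^-3)^(1/3) = 6.8 x 10^-9 M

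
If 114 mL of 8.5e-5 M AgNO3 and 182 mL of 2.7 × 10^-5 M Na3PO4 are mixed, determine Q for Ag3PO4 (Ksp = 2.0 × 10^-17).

5.8 x 10^-19

Total volume = 114 + 182 = 296 mL.
[Ag^+] = 8.5 × 10^-5 × (114/296) = 3.27 x 10^-5 M
[PO4^3-] = 2.7 x 10^-5 × (182/296) = 1.66 × 10^-5 M
Ag3PO4(s) ⇌ 3 Ag^+ + PO4^3-, so Q = [Ag^+]^3[PO4^3-]
Q = (3.27 x 10^-5)^3(1.66 x 10^-5) = 5.8 x 10^-19
Q < Ksp, so no precipitate of Ag3PO4 forms.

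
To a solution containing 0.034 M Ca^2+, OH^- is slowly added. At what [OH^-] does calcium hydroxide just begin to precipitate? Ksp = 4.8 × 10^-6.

0.012 M

Ca(OH)2(s) ⇌ Ca^2+ + 2 OH^-
Ksp = [Ca^2+][OH^-]^2
Precipitation begins when Q = Ksp. With [Ca^2+] = 0.034 M:
4.8 × 10^-6 = (0.034) × [OH^-]^2
[OH^-] = (4.8 × 10^-6 / 3.4 × 10^-2)^(1/2) = 1.2 × 10^-2 M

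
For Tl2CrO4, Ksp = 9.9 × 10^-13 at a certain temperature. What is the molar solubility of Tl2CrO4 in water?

Tl2CrO4(s) <=> 2 Tl^+(aq) + CrO4^2-(aq)
Ksp = [Tl^+]^2[CrO4^2-]
If s mol/L of Tl2CrO4 dissolves, [Tl^+] = 2s and [CrO4^2-] = s.
Ksp = (2s)^2s = 4s^3
Solving, s = (9.9 × 10^-13/4)^(1/3) = 6.3 x 10^-5 M

s = 6.3 x 10^-5 M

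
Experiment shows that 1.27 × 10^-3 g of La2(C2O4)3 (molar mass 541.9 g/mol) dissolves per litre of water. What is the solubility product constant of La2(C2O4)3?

Ksp = 7.64e-27

Molar solubility s = (1.27 x 10^-3 g/L) / (541.9 g/mol) = 2.344 × 10^-6 M.
La2(C2O4)3(s) ⇌ 2 La^3+ + 3 C2O4^2-
If s mol/L of La2(C2O4)3 dissolves, [La^3+] = 2s and [C2O4^2-] = 3s.
Ksp = [La^3+]^2[C2O4^2-]^3
Substituting: Ksp = (2s)^2(3s)^3 = 108s^5
Ksp = 108 × (2.344 x 10^-6)^5 = 7.64 × 10^-27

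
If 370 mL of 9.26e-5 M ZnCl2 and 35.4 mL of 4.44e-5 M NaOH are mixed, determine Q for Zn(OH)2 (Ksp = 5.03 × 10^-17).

Total volume = 370 + 35.4 = 405.4 mL.
[Zn^2+] = 9.26 x 10^-5 × (370/405.4) = 8.451 × 10^-5 M
[OH^-] = 4.44 x 10^-5 × (35.4/405.4) = 3.877 x 10^-6 M
Zn(OH)2(s) ⇌ Zn^2+(aq) + 2 OH^-(aq), so Q = [Zn^2+][OH^-]^2
Q = (8.451 × 10^-5)(3.877 × 10^-6)^2 = 1.27 x 10^-15
Q > Ksp, so Zn(OH)2 will precipitate.

1.27 x 10^-15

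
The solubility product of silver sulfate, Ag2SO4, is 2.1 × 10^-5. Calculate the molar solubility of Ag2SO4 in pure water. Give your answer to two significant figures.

0.017 M

Ag2SO4(s) ⇌ 2 Ag^+(aq) + SO4^2-(aq)
Ksp = [Ag^+]^2[SO4^2-]
For each mole of Ag2SO4 that dissolves: [Ag^+] = 2s, [SO4^2-] = s.
Ksp = (2s)^2s = 4s^3
Solving, s = (2.1 × 10^-5/4)^(1/3) = 1.7 × 10^-2 M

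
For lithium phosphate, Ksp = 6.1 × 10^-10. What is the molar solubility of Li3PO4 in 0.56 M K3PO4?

3.4 × 10^-4 M

Li3PO4(s) <=> 3 Li^+ + PO4^3-
Ksp = [Li^+]^3[PO4^3-]
If s mol/L dissolves here, [Li^+] = 3s, [PO4^3-] = 0.56 + s ≈ 0.56 (common-ion effect: PO4^3- is already 0.56 M).
Ksp ≈ (3s)^3 × 0.56
s = 3.4 × 10^-4 M
Check: s = 3.4 x 10^-4 ≪ 0.56, so the approximation is valid.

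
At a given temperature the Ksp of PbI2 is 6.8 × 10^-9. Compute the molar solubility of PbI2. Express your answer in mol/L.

s ≈ 1.2e-3 M

PbI2(s) <=> Pb^2+(aq) + 2 I^-(aq)
Ksp = [Pb^2+][I^-]^2
With molar solubility s: [Pb^2+] = s, [I^-] = 2s.
Substituting: Ksp = s(2s)^2 = 4s^3
s = (6.8 × 10^-9 / 4)^(1/3) = 1.2 × 10^-3 M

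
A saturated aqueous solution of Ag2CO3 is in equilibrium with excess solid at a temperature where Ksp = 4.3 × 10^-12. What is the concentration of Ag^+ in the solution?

[Ag^+] = 2.0 x 10^-4 M

Ag2CO3(s) <=> 2 Ag^+(aq) + CO3^2-(aq)
Ksp = [Ag^+]^2[CO3^2-]
Let s = molar solubility. Then [Ag^+] = 2s and [CO3^2-] = s.
Ksp = (2s)^2s = 4s^3
s = (4.3 × 10^-12 / 4)^(1/3) = 1.02 × 10^-4 M
[Ag^+] = 2s = 2.0 × 10^-4 M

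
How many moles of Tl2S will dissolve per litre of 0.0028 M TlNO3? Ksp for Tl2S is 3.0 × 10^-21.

Tl2S(s) <=> 2 Tl^+(aq) + S^2-(aq)
Ksp = [Tl^+]^2[S^2-]
Let s be the molar solubility in this solution. [Tl^+] = 0.0028 + 2s ≈ 0.0028, [S^2-] = s (common-ion effect: Tl^+ is already 0.0028 M).
Ksp ≈ (0.0028)^2 × s
s = 3.8 × 10^-16 M
Check: 2s = 7.7 × 10^-16 ≪ 0.0028, so the approximation is valid.

3.8 × 10^-16 M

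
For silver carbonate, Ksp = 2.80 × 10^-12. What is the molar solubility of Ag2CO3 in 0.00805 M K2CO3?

s = 9.33 × 10^-6 M

Ag2CO3(s) ⇌ 2 Ag^+ + CO3^2-
Ksp = [Ag^+]^2[CO3^2-]
Let s be the molar solubility in this solution. [Ag^+] = 2s, [CO3^2-] = 0.00805 + s ≈ 0.00805 (Ksp is small, so little additional dissolves).
Ksp ≈ (2s)^2 × 0.00805
s = 9.33 × 10^-6 M
Check: s = 9.3 x 10^-6 ≪ 0.00805, so the approximation is valid.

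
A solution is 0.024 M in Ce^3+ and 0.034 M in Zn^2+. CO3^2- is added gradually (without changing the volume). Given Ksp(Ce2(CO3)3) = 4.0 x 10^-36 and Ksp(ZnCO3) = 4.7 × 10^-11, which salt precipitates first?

Precipitation of each salt starts when its ion product equals its Ksp.
For Ce2(CO3)3: 4.0 x 10^-36 = (0.024)^2 × [CO3^2-]^3  ⇒  [CO3^2-] = 1.9 × 10^-11 M.
For ZnCO3: 4.7 × 10^-11 = 0.034 × [CO3^2-]  ⇒  [CO3^2-] = 1.4 x 10^-9 M.
The salt with the lower threshold [CO3^2-] precipitates first: Ce2(CO3)3.

Ce2(CO3)3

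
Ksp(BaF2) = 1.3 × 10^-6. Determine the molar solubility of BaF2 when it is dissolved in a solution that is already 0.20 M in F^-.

BaF2(s) ⇌ Ba^2+ + 2 F^-
Ksp = [Ba^2+][F^-]^2
Let s be the molar solubility in this solution. [Ba^2+] = s, [F^-] = 0.20 + 2s ≈ 0.20 (common-ion effect: F^- is already 0.20 M).
Ksp ≈ s × (0.20)^2
s = 3.3 x 10^-5 M
Check: 2s = 6.5 x 10^-5 ≪ 0.20, so the approximation is valid.

s = 3.3 × 10^-5 M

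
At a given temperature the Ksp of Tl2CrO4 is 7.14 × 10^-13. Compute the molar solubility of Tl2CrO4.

Tl2CrO4(s) <=> 2 Tl^+ + CrO4^2-
Ksp = [Tl^+]^2[CrO4^2-]
With molar solubility s: [Tl^+] = 2s, [CrO4^2-] = s.
Ksp = (2s)^2s = 4s^3
s^3 = 7.14 × 10^-13 / 4, so s = 5.63 × 10^-5 M

s ≈ 5.63 × 10^-5 M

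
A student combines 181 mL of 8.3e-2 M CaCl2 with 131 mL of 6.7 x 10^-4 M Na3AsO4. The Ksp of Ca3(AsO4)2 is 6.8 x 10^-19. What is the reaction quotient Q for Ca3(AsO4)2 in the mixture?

8.8 × 10^-12

Total volume = 181 + 131 = 312 mL.
[Ca^2+] = 8.3 × 10^-2 × (181/312) = 4.82 × 10^-2 M
[AsO4^3-] = 6.7 x 10^-4 × (131/312) = 2.81 × 10^-4 M
Ca3(AsO4)2(s) ⇌ 3 Ca^2+(aq) + 2 AsO4^3-(aq), so Q = [Ca^2+]^3[AsO4^3-]^2
Q = (4.82 × 10^-2)^3(2.81 × 10^-4)^2 = 8.8 × 10^-12
Q > Ksp, so Ca3(AsO4)2 will precipitate.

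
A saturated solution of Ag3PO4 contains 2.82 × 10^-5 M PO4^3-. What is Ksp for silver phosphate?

Ag3PO4(s) <=> 3 Ag^+(aq) + PO4^3-(aq)
Stoichiometry gives [Ag^+] = (3/1)[PO4^3-] = 8.460 × 10^-5 M.
Ksp = [Ag^+]^3[PO4^3-]
Ksp = (8.460 x 10^-5)^3 × 2.82 × 10^-5 = 1.71 x 10^-17

Ksp ≈ 1.71e-17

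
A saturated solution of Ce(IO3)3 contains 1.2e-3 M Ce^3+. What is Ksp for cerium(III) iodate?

Ksp = 5.6 × 10^-11

Ce(IO3)3(s) <=> Ce^3+(aq) + 3 IO3^-(aq)
Stoichiometry gives [IO3^-] = (3/1)[Ce^3+] = 3.60 × 10^-3 M.
Ksp = [Ce^3+][IO3^-]^3
Ksp = 1.2 x 10^-3 × (3.60 × 10^-3)^3 = 5.6 × 10^-11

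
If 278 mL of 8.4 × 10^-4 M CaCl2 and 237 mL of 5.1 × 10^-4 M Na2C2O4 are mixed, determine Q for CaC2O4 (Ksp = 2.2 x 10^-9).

Q ≈ 1.1e-7

Total volume = 278 + 237 = 515 mL.
[Ca^2+] = 8.4 × 10^-4 × (278/515) = 4.53 × 10^-4 M
[C2O4^2-] = 5.1 × 10^-4 × (237/515) = 2.35 × 10^-4 M
CaC2O4(s) ⇌ Ca^2+(aq) + C2O4^2-(aq), so Q = [Ca^2+][C2O4^2-]
Q = (4.53 × 10^-4)(2.35 × 10^-4) = 1.1 × 10^-7
Q > Ksp, so CaC2O4 will precipitate.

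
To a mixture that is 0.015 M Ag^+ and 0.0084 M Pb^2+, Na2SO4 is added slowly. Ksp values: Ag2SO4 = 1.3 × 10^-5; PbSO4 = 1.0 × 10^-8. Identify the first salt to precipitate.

Precipitation of each salt starts when its ion product equals its Ksp.
For Ag2SO4: 1.3 × 10^-5 = (0.015)^2 × [SO4^2-]  ⇒  [SO4^2-] = 5.8 x 10^-2 M.
For PbSO4: 1.0 × 10^-8 = 0.0084 × [SO4^2-]  ⇒  [SO4^2-] = 1.2 x 10^-6 M.
The salt with the lower threshold [SO4^2-] precipitates first: PbSO4.

PbSO4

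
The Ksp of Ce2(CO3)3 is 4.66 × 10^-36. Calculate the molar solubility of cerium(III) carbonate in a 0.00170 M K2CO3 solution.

s = 1.54 × 10^-14 M

Ce2(CO3)3(s) ⇌ 2 Ce^3+(aq) + 3 CO3^2-(aq)
Ksp = [Ce^3+]^2[CO3^2-]^3
Let s be the molar solubility in this solution. [Ce^3+] = 2s, [CO3^2-] = 0.00170 + 3s ≈ 0.00170 (since CO3^2- from K2CO3 dominates).
Ksp ≈ (2s)^2 × (0.00170)^3
s = 1.54 × 10^-14 M
Check: 3s = 4.6 x 10^-14 ≪ 0.00170, so the approximation is valid.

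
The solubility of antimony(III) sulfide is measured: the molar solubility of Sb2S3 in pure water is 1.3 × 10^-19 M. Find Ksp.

Ksp ≈ 4.0 × 10^-93

Sb2S3(s) ⇌ 2 Sb^3+ + 3 S^2-
If s mol/L of Sb2S3 dissolves, [Sb^3+] = 2s and [S^2-] = 3s.
Ksp = [Sb^3+]^2[S^2-]^3
So Ksp = (2s)^2 × (3s)^3 = 108s^5
Ksp = 108 × (1.3 × 10^-19)^5 = 4.0 × 10^-93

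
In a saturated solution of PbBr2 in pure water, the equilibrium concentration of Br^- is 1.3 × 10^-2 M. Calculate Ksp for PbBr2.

1.1 × 10^-6

PbBr2(s) <=> Pb^2+(aq) + 2 Br^-(aq)
Stoichiometry gives [Pb^2+] = (1/2)[Br^-] = 6.50 × 10^-3 M.
Ksp = [Pb^2+][Br^-]^2
Ksp = 6.50 x 10^-3 × (1.3 × 10^-2)^2 = 1.1 × 10^-6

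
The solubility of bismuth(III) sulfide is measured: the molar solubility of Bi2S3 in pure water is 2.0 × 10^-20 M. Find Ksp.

3.5e-97

Bi2S3(s) <=> 2 Bi^3+(aq) + 3 S^2-(aq)
With molar solubility s: [Bi^3+] = 2s, [S^2-] = 3s.
Ksp = [Bi^3+]^2[S^2-]^3
So Ksp = (2s)^2 × (3s)^3 = 108s^5
Ksp = 108 × (2.0 x 10^-20)^5 = 3.5 × 10^-97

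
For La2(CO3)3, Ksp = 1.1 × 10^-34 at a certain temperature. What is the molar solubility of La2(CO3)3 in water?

La2(CO3)3(s) ⇌ 2 La^3+(aq) + 3 CO3^2-(aq)
Ksp = [La^3+]^2[CO3^2-]^3
If s mol/L of La2(CO3)3 dissolves, [La^3+] = 2s and [CO3^2-] = 3s.
Ksp = (2s)^2(3s)^3 = 108s^5
s = (1.1 × 10^-34 / 108)^(1/5) = 6.3 × 10^-8 M

s ≈ 6.3 × 10^-8 M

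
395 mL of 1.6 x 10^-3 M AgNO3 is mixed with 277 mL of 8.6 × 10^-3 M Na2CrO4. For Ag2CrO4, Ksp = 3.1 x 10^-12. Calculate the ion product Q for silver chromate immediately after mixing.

Total volume = 395 + 277 = 672 mL.
[Ag^+] = 1.6 x 10^-3 × (395/672) = 9.40 × 10^-4 M
[CrO4^2-] = 8.6 × 10^-3 × (277/672) = 3.54 x 10^-3 M
Ag2CrO4(s) <=> 2 Ag^+(aq) + CrO4^2-(aq), so Q = [Ag^+]^2[CrO4^2-]
Q = (9.40 × 10^-4)^2(3.54 × 10^-3) = 3.1 x 10^-9
Q > Ksp, so Ag2CrO4 will precipitate.

3.1e-9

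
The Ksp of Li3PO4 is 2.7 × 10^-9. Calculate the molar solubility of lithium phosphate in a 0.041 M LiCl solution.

Li3PO4(s) ⇌ 3 Li^+(aq) + PO4^3-(aq)
Ksp = [Li^+]^3[PO4^3-]
If s mol/L dissolves here, [Li^+] = 0.041 + 3s ≈ 0.041, [PO4^3-] = s (since Li^+ from LiCl dominates).
Ksp ≈ (0.041)^3 × s
s = 3.9 × 10^-5 M
Check: 3s = 1.2 × 10^-4 ≪ 0.041, so the approximation is valid.

3.9e-5 M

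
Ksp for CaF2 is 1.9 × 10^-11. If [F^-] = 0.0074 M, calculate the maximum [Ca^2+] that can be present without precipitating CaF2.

[Ca^2+] ≈ 3.5 x 10^-7 M

CaF2(s) ⇌ Ca^2+ + 2 F^-
Ksp = [Ca^2+][F^-]^2
Precipitation begins when Q = Ksp. With [F^-] = 0.0074 M:
1.9 × 10^-11 = (0.0074)^2 × [Ca^2+]
[Ca^2+] = (1.9 × 10^-11 / 5.48 × 10^-5) = 3.5 x 10^-7 M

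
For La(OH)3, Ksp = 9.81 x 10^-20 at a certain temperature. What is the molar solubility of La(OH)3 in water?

s ≈ 7.76 x 10^-6 M

La(OH)3(s) ⇌ La^3+ + 3 OH^-
Ksp = [La^3+][OH^-]^3
If s mol/L of La(OH)3 dissolves, [La^3+] = s and [OH^-] = 3s.
Ksp = s(3s)^3 = 27s^4
s^4 = 9.81 x 10^-20 / 27, so s = 7.76 × 10^-6 M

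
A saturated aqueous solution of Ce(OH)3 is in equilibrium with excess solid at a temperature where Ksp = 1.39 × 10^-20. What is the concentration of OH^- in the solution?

[OH^-] = 1.43 × 10^-5 M

Ce(OH)3(s) ⇌ Ce^3+(aq) + 3 OH^-(aq)
Ksp = [Ce^3+][OH^-]^3
If s mol/L of Ce(OH)3 dissolves, [Ce^3+] = s and [OH^-] = 3s.
Ksp = s(3s)^3 = 27s^4
s^4 = 1.39 × 10^-20 / 27, so s = 4.763 × 10^-6 M
[OH^-] = 3s = 1.43 × 10^-5 M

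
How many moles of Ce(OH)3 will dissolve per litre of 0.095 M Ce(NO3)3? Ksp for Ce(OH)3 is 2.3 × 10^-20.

Ce(OH)3(s) ⇌ Ce^3+(aq) + 3 OH^-(aq)
Ksp = [Ce^3+][OH^-]^3
Let s be the molar solubility in this solution. [Ce^3+] = 0.095 + s ≈ 0.095, [OH^-] = 3s (since Ce^3+ from Ce(NO3)3 dominates).
Ksp ≈ 0.095 × (3s)^3
s = 2.1 × 10^-7 M
Check: s = 2.1 × 10^-7 ≪ 0.095, so the approximation is valid.

s = 2.1 x 10^-7 M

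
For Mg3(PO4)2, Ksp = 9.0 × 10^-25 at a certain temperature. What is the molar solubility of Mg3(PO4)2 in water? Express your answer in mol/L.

Mg3(PO4)2(s) ⇌ 3 Mg^2+(aq) + 2 PO4^3-(aq)
Ksp = [Mg^2+]^3[PO4^3-]^2
For each mole of Mg3(PO4)2 that dissolves: [Mg^2+] = 3s, [PO4^3-] = 2s.
So Ksp = (3s)^3 × (2s)^2 = 108s^5
s = (9.0 × 10^-25 / 108)^(1/5) = 6.1 × 10^-6 M

s = 6.1 x 10^-6 M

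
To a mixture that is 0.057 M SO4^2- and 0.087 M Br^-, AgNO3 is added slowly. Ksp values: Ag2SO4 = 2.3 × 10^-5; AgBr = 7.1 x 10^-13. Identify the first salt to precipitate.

Precipitation of each salt starts when its ion product equals its Ksp.
For Ag2SO4: 2.3 × 10^-5 = 0.057 × [Ag^+]^2  ⇒  [Ag^+] = 2.0 x 10^-2 M.
For AgBr: 7.1 x 10^-13 = 0.087 × [Ag^+]  ⇒  [Ag^+] = 8.2 × 10^-12 M.
The salt with the lower threshold [Ag^+] precipitates first: AgBr.

AgBr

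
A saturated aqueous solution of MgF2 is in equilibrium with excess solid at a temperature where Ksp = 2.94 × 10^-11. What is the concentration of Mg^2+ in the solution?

MgF2(s) <=> Mg^2+ + 2 F^-
Ksp = [Mg^2+][F^-]^2
With molar solubility s: [Mg^2+] = s, [F^-] = 2s.
So Ksp = s × (2s)^2 = 4s^3
s^3 = 2.94 × 10^-11 / 4, so s = 1.944 × 10^-4 M
[Mg^2+] = s = 1.94 × 10^-4 M

[Mg^2+] = 1.94e-4 M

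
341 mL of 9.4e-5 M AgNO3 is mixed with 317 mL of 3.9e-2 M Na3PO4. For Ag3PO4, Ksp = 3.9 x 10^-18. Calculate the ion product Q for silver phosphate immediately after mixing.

Q ≈ 2.2 × 10^-15

Total volume = 341 + 317 = 658 mL.
[Ag^+] = 9.4 × 10^-5 × (341/658) = 4.87 x 10^-5 M
[PO4^3-] = 3.9 x 10^-2 × (317/658) = 1.88 × 10^-2 M
Ag3PO4(s) <=> 3 Ag^+(aq) + PO4^3-(aq), so Q = [Ag^+]^3[PO4^3-]
Q = (4.87 × 10^-5)^3(1.88 × 10^-2) = 2.2 × 10^-15
Q > Ksp, so Ag3PO4 will precipitate.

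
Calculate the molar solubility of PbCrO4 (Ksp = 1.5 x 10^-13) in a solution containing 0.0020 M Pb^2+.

7.5 × 10^-11 M

PbCrO4(s) ⇌ Pb^2+ + CrO4^2-
Ksp = [Pb^2+][CrO4^2-]
Let s be the molar solubility in this solution. [Pb^2+] = 0.0020 + s ≈ 0.0020, [CrO4^2-] = s (since the Pb^2+ already present dominates).
Ksp ≈ 0.0020 × s
s = 7.5 × 10^-11 M
Check: s = 7.5 × 10^-11 ≪ 0.0020, so the approximation is valid.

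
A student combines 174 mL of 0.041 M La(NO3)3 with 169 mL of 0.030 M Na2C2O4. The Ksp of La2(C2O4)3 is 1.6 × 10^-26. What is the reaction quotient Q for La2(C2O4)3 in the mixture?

1.4 × 10^-9

Total volume = 174 + 169 = 343 mL.
[La^3+] = 4.1 × 10^-2 × (174/343) = 2.08 x 10^-2 M
[C2O4^2-] = 3.0 × 10^-2 × (169/343) = 1.48 × 10^-2 M
La2(C2O4)3(s) ⇌ 2 La^3+ + 3 C2O4^2-, so Q = [La^3+]^2[C2O4^2-]^3
Q = (2.08 × 10^-2)^2(1.48 x 10^-2)^3 = 1.4 × 10^-9
Q > Ksp, so La2(C2O4)3 will precipitate.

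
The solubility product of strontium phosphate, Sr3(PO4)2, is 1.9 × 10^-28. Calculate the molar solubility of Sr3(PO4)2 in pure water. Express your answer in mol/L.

Sr3(PO4)2(s) ⇌ 3 Sr^2+(aq) + 2 PO4^3-(aq)
Ksp = [Sr^2+]^3[PO4^3-]^2
Let s = molar solubility. Then [Sr^2+] = 3s and [PO4^3-] = 2s.
Substituting: Ksp = (3s)^3(2s)^2 = 108s^5
s^5 = 1.9 × 10^-28 / 108, so s = 1.1 × 10^-6 M

1.1e-6 M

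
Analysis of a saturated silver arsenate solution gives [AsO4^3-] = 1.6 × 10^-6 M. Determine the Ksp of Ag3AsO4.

Ksp = 1.8e-22

Ag3AsO4(s) <=> 3 Ag^+ + AsO4^3-
Stoichiometry gives [Ag^+] = (3/1)[AsO4^3-] = 4.80 × 10^-6 M.
Ksp = [Ag^+]^3[AsO4^3-]
Ksp = (4.80 × 10^-6)^3 × 1.6 x 10^-6 = 1.8 × 10^-22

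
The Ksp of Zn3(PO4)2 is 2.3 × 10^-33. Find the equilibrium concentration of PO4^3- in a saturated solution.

[PO4^3-] = 2.3e-7 M

Zn3(PO4)2(s) <=> 3 Zn^2+ + 2 PO4^3-
Ksp = [Zn^2+]^3[PO4^3-]^2
Let s = molar solubility. Then [Zn^2+] = 3s and [PO4^3-] = 2s.
So Ksp = (3s)^3 × (2s)^2 = 108s^5
s^5 = 2.3 × 10^-33 / 108, so s = 1.16 × 10^-7 M
[PO4^3-] = 2s = 2.3 × 10^-7 M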